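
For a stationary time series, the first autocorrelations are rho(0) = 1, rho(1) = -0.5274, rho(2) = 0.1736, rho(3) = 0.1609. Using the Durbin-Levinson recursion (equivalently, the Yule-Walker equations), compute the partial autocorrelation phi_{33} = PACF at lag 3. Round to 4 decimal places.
\phi_{33} = 0.2679

The PACF at lag k is phi_{kk}, the last component of the solution
to the Yule-Walker system G_k phi = r_k where
  (G_k)_{ij} = rho(|i - j|), (r_k)_i = rho(i), i,j = 1..k.
Equivalently, Durbin-Levinson gives phi_{kk} iteratively:
  phi_{11} = rho(1)
  phi_{kk} = [rho(k) - sum_{j=1..k-1} phi_{k-1,j} rho(k-j)]
            / [1 - sum_{j=1..k-1} phi_{k-1,j} rho(j)],
  phi_{k,j} = phi_{k-1,j} - phi_{kk} phi_{k-1,k-j},  j = 1..k-1.
Step k = 1:
  phi_11 = rho(1) = -0.5274.
Step k = 2:
  phi_22 = [rho(2) - phi_11 rho(1)] / [1 - phi_11 rho(1)] = [0.1736 - (-0.5274)(-0.5274)] / [1 - (-0.5274)(-0.5274)]
         = -0.10455076 / 0.72184924 = -0.144837.
  Update: phi_21 = phi_11 - phi_22 phi_11 = -0.5274 - (-0.144837)(-0.5274) = -0.603787.
Step k = 3:
  phi_33 = [rho(3) - phi_21 rho(2) - phi_22 rho(1)] / [1 - phi_21 rho(1) - phi_22 rho(2)]
    numerator   = 0.1609 - (-0.603787)(0.1736) - (-0.144837)(-0.5274) = 0.18933023
    denominator = 1 - (-0.603787)(-0.5274) - (-0.144837)(0.1736) = 0.70670638
  phi_33 = 0.18933023 / 0.70670638 = 0.2679.
Therefore phi_{33} = 0.2679.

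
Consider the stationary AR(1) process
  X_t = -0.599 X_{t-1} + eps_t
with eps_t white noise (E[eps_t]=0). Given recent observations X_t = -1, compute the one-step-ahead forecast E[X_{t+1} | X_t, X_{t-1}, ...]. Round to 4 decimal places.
E[X_{t+1} \mid \mathcal F_t] = 0.5990

For an AR(p) model X_t = c + sum_i phi_i X_{t-i} + eps_t, the
one-step-ahead conditional mean is
  E[X_{t+1} | X_t, ...] = c + sum_i phi_i X_{t+1-i}.
Substitute known values:
  E[X_{t+1} | ...] = (-0.599) * (-1)
                   = 0.5990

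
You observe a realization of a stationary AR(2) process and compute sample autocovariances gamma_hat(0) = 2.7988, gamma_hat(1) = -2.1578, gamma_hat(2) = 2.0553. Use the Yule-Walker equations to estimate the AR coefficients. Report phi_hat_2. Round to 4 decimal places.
\hat\phi_{2} = 0.3450

The Yule-Walker equations for an AR(p) process read, in matrix form,
  Gamma_p phi = r_p,   with   (Gamma_p)_{ij} = gamma(|i - j|),
                       (r_p)_i = gamma(i),   i,j = 1..p.
Substitute the sample gammas (Toeplitz matrix and right-hand side of size 2):
  Gamma_p = [[2.7988, -2.1578], [-2.1578, 2.7988]]
  r_p     = [-2.1578, 2.0553]
Written out:
  2.7988 phi_1 - 2.1578 phi_2 = -2.1578
  -2.1578 phi_1 + 2.7988 phi_2 = 2.0553
Solve by Cramer's rule:
  det = gamma(0)^2 - gamma(1)^2 = (2.7988)^2 - (-2.1578)^2 = 7.83328144 - 4.65610084 = 3.1771806
  phi_hat_1 = [gamma(1) gamma(0) - gamma(1) gamma(2)] / det = [(-2.1578)(2.7988) - (-2.1578)(2.0553)] / 3.1771806 = -1.6043243 / 3.1771806 = -0.505
  phi_hat_2 = [gamma(0) gamma(2) - gamma(1)^2] / det = [(2.7988)(2.0553) - (-2.1578)^2] / 3.1771806 = 1.0962728 / 3.1771806 = 0.345
So phi_hat = [-0.5050, 0.3450].
Therefore phi_hat_2 = 0.3450.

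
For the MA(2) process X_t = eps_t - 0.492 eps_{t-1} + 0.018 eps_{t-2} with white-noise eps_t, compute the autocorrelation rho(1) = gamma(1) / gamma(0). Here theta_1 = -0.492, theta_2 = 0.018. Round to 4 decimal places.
\rho(1) = -0.4031

For an MA(q) process with theta_0 = 1, the autocovariance is
  gamma(k) = sigma^2 * sum_{i=0..q-k} theta_i * theta_{i+k},
and rho(k) = gamma(k) / gamma(0). Sigma^2 cancels.
  numerator   = (1)*(-0.492) + (-0.492)*(0.018) = -0.500856.
  denominator = (1)^2 + (-0.492)^2 + (0.018)^2 = 1.242388.
  rho(1) = -0.500856 / 1.242388 = -0.4031.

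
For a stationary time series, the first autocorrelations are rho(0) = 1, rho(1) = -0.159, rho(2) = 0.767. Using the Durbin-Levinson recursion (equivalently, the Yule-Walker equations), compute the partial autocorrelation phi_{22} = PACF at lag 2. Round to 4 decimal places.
\phi_{22} = 0.7610

The PACF at lag k is phi_{kk}, the last component of the solution
to the Yule-Walker system G_k phi = r_k where
  (G_k)_{ij} = rho(|i - j|), (r_k)_i = rho(i), i,j = 1..k.
Equivalently, Durbin-Levinson gives phi_{kk} iteratively:
  phi_{11} = rho(1)
  phi_{kk} = [rho(k) - sum_{j=1..k-1} phi_{k-1,j} rho(k-j)]
            / [1 - sum_{j=1..k-1} phi_{k-1,j} rho(j)],
  phi_{k,j} = phi_{k-1,j} - phi_{kk} phi_{k-1,k-j},  j = 1..k-1.
Step k = 1:
  phi_11 = rho(1) = -0.159.
Step k = 2:
  phi_22 = [rho(2) - phi_11 rho(1)] / [1 - phi_11 rho(1)] = [0.767 - (-0.159)(-0.159)] / [1 - (-0.159)(-0.159)]
         = 0.741719 / 0.974719 = 0.761.
Therefore phi_{22} = 0.7610.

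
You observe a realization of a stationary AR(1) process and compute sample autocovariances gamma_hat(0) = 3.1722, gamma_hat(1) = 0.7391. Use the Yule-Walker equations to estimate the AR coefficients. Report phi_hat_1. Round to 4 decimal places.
\hat\phi_{1} = 0.2330

The Yule-Walker equations for an AR(p) process read, in matrix form,
  Gamma_p phi = r_p,   with   (Gamma_p)_{ij} = gamma(|i - j|),
                       (r_p)_i = gamma(i),   i,j = 1..p.
Substitute the sample gammas (Toeplitz matrix and right-hand side of size 1):
  Gamma_p = [[3.1722]]
  r_p     = [0.7391]
With p = 1 this is the single equation gamma(0) phi_1 = gamma(1):
  phi_hat_1 = gamma(1) / gamma(0) = 0.7391 / 3.1722 = 0.2330.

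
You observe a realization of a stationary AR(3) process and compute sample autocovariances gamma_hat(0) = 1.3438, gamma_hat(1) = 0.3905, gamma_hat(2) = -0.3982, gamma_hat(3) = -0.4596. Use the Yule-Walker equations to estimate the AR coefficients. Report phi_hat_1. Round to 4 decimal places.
\hat\phi_{1} = 0.3569

The Yule-Walker equations for an AR(p) process read, in matrix form,
  Gamma_p phi = r_p,   with   (Gamma_p)_{ij} = gamma(|i - j|),
                       (r_p)_i = gamma(i),   i,j = 1..p.
Substitute the sample gammas (Toeplitz matrix and right-hand side of size 3):
  Gamma_p = [[1.3438, 0.3905, -0.3982], [0.3905, 1.3438, 0.3905], [-0.3982, 0.3905, 1.3438]]
  r_p     = [0.3905, -0.3982, -0.4596]
Written out (R1..R3):
  (R1) 1.3438 phi_1 + 0.3905 phi_2 - 0.3982 phi_3 = 0.3905
  (R2) 0.3905 phi_1 + 1.3438 phi_2 + 0.3905 phi_3 = -0.3982
  (R3) -0.3982 phi_1 + 0.3905 phi_2 + 1.3438 phi_3 = -0.4596
Gaussian elimination:
  R2 <- R2 - (0.3905/1.3438) R1 = R2 - (0.290594) R1:  1.230323 phi_2 + 0.506214 phi_3 = -0.511677
  R3 <- R3 - (-0.3982/1.3438) R1 = R3 - (-0.296324) R1:  0.506214 phi_2 + 1.225804 phi_3 = -0.343886
  R3 <- R3 - (0.506214/1.230323) R2 = R3 - (0.411448) R2:  1.017523 phi_3 = -0.133357
Back-substitution:
  phi_hat_3 = -0.133357 / 1.017523 = -0.13106
  phi_hat_2 = (-0.511677 - (0.506214)(-0.13106)) / 1.230323 = -0.361964
  phi_hat_1 = (0.3905 - (0.3905)(-0.361964) - (-0.3982)(-0.13106)) / 1.3438 = 0.356942
So phi_hat = [0.3569, -0.3620, -0.1311].
Therefore phi_hat_1 = 0.3569.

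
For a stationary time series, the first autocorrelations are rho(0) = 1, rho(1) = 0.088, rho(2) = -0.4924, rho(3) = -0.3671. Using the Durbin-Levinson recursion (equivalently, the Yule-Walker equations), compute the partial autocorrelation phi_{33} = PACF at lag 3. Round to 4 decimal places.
\phi_{33} = -0.3480

The PACF at lag k is phi_{kk}, the last component of the solution
to the Yule-Walker system G_k phi = r_k where
  (G_k)_{ij} = rho(|i - j|), (r_k)_i = rho(i), i,j = 1..k.
Equivalently, Durbin-Levinson gives phi_{kk} iteratively:
  phi_{11} = rho(1)
  phi_{kk} = [rho(k) - sum_{j=1..k-1} phi_{k-1,j} rho(k-j)]
            / [1 - sum_{j=1..k-1} phi_{k-1,j} rho(j)],
  phi_{k,j} = phi_{k-1,j} - phi_{kk} phi_{k-1,k-j},  j = 1..k-1.
Step k = 1:
  phi_11 = rho(1) = 0.088.
Step k = 2:
  phi_22 = [rho(2) - phi_11 rho(1)] / [1 - phi_11 rho(1)] = [-0.4924 - (0.088)(0.088)] / [1 - (0.088)(0.088)]
         = -0.500144 / 0.992256 = -0.504047.
  Update: phi_21 = phi_11 - phi_22 phi_11 = 0.088 - (-0.504047)(0.088) = 0.132356.
Step k = 3:
  phi_33 = [rho(3) - phi_21 rho(2) - phi_22 rho(1)] / [1 - phi_21 rho(1) - phi_22 rho(2)]
    numerator   = -0.3671 - (0.132356)(-0.4924) - (-0.504047)(0.088) = -0.25757166
    denominator = 1 - (0.132356)(0.088) - (-0.504047)(-0.4924) = 0.74015975
  phi_33 = -0.25757166 / 0.74015975 = -0.348.
Therefore phi_{33} = -0.3480.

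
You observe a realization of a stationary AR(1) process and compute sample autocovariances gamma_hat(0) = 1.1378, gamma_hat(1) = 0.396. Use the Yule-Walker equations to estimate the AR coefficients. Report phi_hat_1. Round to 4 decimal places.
\hat\phi_{1} = 0.3480

The Yule-Walker equations for an AR(p) process read, in matrix form,
  Gamma_p phi = r_p,   with   (Gamma_p)_{ij} = gamma(|i - j|),
                       (r_p)_i = gamma(i),   i,j = 1..p.
Substitute the sample gammas (Toeplitz matrix and right-hand side of size 1):
  Gamma_p = [[1.1378]]
  r_p     = [0.396]
With p = 1 this is the single equation gamma(0) phi_1 = gamma(1):
  phi_hat_1 = gamma(1) / gamma(0) = 0.396 / 1.1378 = 0.3480.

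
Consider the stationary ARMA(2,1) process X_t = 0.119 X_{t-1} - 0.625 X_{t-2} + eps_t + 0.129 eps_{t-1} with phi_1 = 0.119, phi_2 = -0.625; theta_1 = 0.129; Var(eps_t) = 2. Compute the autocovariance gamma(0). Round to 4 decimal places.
\gamma(0) = 3.4170

Multiply the model equation by X_{t-k} and take expectations. With theta_0 = psi_0 = 1 and psi_j the MA(infinity) weights, this gives
  gamma(k) - sum_i phi_i gamma(k-i) = c_k,
  c_k = sigma^2 * sum_{j=k..q} theta_j psi_{j-k}   (c_k = 0 for k > q),
using gamma(-m) = gamma(m).
psi-weights needed (psi_j = theta_j + sum_i phi_i psi_{j-i}):
  psi_1 = theta_1 + phi_1 = 0.129 + (0.119) = 0.248
Right-hand sides:
  c_0 = sigma^2 (1 + theta_1 psi_1) = 2 * (1 + (0.129)(0.248)) = 2 * 1.031992 = 2.063984
  c_1 = sigma^2 theta_1 = 2 * (0.129) = 0.258
  c_2 = 0
Equations for k = 0, 1, 2 (AR order 2, c_2 = 0):
  (E0) gamma(0) = phi_1 gamma(1) + phi_2 gamma(2) + c_0
  (E1) gamma(1) = phi_1 gamma(0) + phi_2 gamma(1) + c_1
  (E2) gamma(2) = phi_1 gamma(1) + phi_2 gamma(0)
From (E1): gamma(1) = A gamma(0) + B with
  A = phi_1 / (1 - phi_2) = 0.119 / 1.625 = 0.073231,   B = c_1 / (1 - phi_2) = 0.258 / 1.625 = 0.158769.
Insert (E2) into (E0): gamma(0) (1 - phi_2^2) = phi_1 (1 + phi_2) gamma(1) + c_0.
  phi_1 (1 + phi_2) = (0.119)(0.375) = 0.044625,   1 - phi_2^2 = 0.609375.
Replace gamma(1) by A gamma(0) + B and collect gamma(0):
  gamma(0) [0.609375 - (0.044625)(0.073231)] = (0.044625)(0.158769) + 2.063984
  gamma(0) * 0.606107 = 2.071069
  gamma(0) = 2.071069 / 0.606107 = 3.417002.
Therefore gamma(0) = 3.4170 (to 4 decimal places).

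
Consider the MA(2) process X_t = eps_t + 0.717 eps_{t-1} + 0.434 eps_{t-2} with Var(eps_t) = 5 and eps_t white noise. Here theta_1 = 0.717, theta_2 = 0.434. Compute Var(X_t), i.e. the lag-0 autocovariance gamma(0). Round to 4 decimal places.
\gamma(0) = 8.5122

For an MA(q) process X_t = eps_t + sum_i theta_i eps_{t-i} with
Var(eps_t) = sigma^2, the variance is
  gamma(0) = sigma^2 * (1 + sum_i theta_i^2).
  sum_i theta_i^2 = (0.717)^2 + (0.434)^2 = 0.514089 + 0.188356 = 0.702445.
  gamma(0) = 5 * (1 + 0.702445) = 5 * 1.702445 = 8.512225, which rounds to 8.5122.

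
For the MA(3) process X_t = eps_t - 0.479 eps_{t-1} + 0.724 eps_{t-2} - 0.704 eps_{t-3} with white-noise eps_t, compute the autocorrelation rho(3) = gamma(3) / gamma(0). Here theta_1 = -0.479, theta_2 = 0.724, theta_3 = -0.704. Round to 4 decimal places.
\rho(3) = -0.3130

For an MA(q) process with theta_0 = 1, the autocovariance is
  gamma(k) = sigma^2 * sum_{i=0..q-k} theta_i * theta_{i+k},
and rho(k) = gamma(k) / gamma(0). Sigma^2 cancels.
  numerator   = (1)*(-0.704) = -0.704.
  denominator = (1)^2 + (-0.479)^2 + (0.724)^2 + (-0.704)^2 = 2.249233.
  rho(3) = -0.704 / 2.249233 = -0.3130.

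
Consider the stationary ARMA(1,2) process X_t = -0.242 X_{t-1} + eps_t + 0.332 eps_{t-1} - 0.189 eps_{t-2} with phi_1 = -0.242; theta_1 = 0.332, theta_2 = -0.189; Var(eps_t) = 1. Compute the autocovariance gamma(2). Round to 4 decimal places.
\gamma(2) = -0.2034

Multiply the model equation by X_{t-k} and take expectations. With theta_0 = psi_0 = 1 and psi_j the MA(infinity) weights, this gives
  gamma(k) - sum_i phi_i gamma(k-i) = c_k,
  c_k = sigma^2 * sum_{j=k..q} theta_j psi_{j-k}   (c_k = 0 for k > q),
using gamma(-m) = gamma(m).
psi-weights needed (psi_j = theta_j + sum_i phi_i psi_{j-i}):
  psi_1 = theta_1 + phi_1 = 0.332 + (-0.242) = 0.09
  psi_2 = theta_2 + phi_1 psi_1 = -0.189 + (-0.242)(0.09) = -0.21078
Right-hand sides:
  c_0 = sigma^2 (1 + theta_1 psi_1 + theta_2 psi_2) = 1 * (1 + (0.332)(0.09) + (-0.189)(-0.21078)) = 1 * 1.069717 = 1.069717
  c_1 = sigma^2 (theta_1 + theta_2 psi_1) = 1 * (0.332 + (-0.189)(0.09)) = 0.31499
  c_2 = sigma^2 theta_2 = 1 * (-0.189) = -0.189
Equations for k = 0 and k = 1 (AR order 1):
  gamma(0) = phi_1 gamma(1) + c_0
  gamma(1) = phi_1 gamma(0) + c_1
Substituting the second into the first: gamma(0) (1 - phi_1^2) = c_0 + phi_1 c_1, so
  gamma(0) = (c_0 + phi_1 c_1) / (1 - phi_1^2) = (1.069717 + (-0.242)(0.31499)) / (1 - (-0.242)^2) = 0.99349 / 0.941436 = 1.055292.
  gamma(1) = phi_1 gamma(0) + c_1 = (-0.242)(1.055292) + (0.31499) = 0.059609.
For k = 2: gamma(2) = phi_1 gamma(1) + c_2
  = (-0.242)(0.059609) + (-0.189) = -0.203425.
Therefore gamma(2) = -0.2034 (to 4 decimal places).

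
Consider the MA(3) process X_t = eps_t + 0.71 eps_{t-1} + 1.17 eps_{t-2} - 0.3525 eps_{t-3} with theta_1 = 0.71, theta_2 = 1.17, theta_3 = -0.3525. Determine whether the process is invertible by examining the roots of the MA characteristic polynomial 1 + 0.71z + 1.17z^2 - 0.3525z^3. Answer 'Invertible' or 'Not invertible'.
\text{Not invertible}

The MA(q) characteristic polynomial is P(z) = 1 + 0.71z + 1.17z^2 - 0.3525z^3.
Invertibility requires all roots to lie outside the unit circle, i.e. |z| > 1 for every root.
Degree 3: look for a simple real root z0 first, then factor out (1 - z/z0) and solve the remaining quadratic.
Testing z0 = 4: P(4) = 1 + (0.71)(4) + (1.17)(4)^2 + (-0.3525)(4)^3
  = 1 + (2.84) + (18.72) + (-22.56) = 0.  So z_0 = 4 is a root, |z_0| = 4.
Divide out the factor (1 - 0.25 z) = (1 - z/z0) (since 1/z0 = 0.25):
  P(z) = (1 - 0.25 z)(1 + (0.96) z + (1.41) z^2)
  [check: z-coef 0.96 - (0.25) = 0.71; z^2-coef 1.41 - (0.25)(0.96) = 1.17; z^3-coef -(0.25)(1.41) = -0.3525.]
Remaining roots from the quadratic factor 1 + (0.96) z + (1.41) z^2:
  Set 1 + (0.96) z + (1.41) z^2 = 0, i.e. a z^2 + b z + c = 0 with a = 1.41, b = 0.96, c = 1.
  Discriminant D = b^2 - 4ac = (0.96)^2 - 4*(1.41)*1 = 0.9216 - (5.64) = -4.7184.
  D < 0, so the roots are the complex-conjugate pair z = (-b +/- i sqrt(-D)) / (2a) = -0.3404 +/- 0.7703i.
  For a conjugate pair |z|^2 = z * conj(z) = (product of roots) = c/a = 1/(1.41) = 0.70922, so |z| = sqrt(0.70922) = 0.8422 for both roots.
Moduli of all roots: 4.0000, 0.8422, 0.8422.
All moduli strictly greater than 1? No.
Verdict: Not invertible.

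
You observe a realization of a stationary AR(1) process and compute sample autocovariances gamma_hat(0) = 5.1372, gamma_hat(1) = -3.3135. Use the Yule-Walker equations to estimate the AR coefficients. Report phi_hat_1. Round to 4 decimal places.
\hat\phi_{1} = -0.6450

The Yule-Walker equations for an AR(p) process read, in matrix form,
  Gamma_p phi = r_p,   with   (Gamma_p)_{ij} = gamma(|i - j|),
                       (r_p)_i = gamma(i),   i,j = 1..p.
Substitute the sample gammas (Toeplitz matrix and right-hand side of size 1):
  Gamma_p = [[5.1372]]
  r_p     = [-3.3135]
With p = 1 this is the single equation gamma(0) phi_1 = gamma(1):
  phi_hat_1 = gamma(1) / gamma(0) = -3.3135 / 5.1372 = -0.6450.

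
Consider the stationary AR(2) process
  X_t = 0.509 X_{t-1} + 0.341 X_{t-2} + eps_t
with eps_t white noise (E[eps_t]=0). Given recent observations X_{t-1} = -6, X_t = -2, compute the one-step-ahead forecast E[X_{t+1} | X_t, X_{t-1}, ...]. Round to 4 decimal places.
E[X_{t+1} \mid \mathcal F_t] = -3.0640

For an AR(p) model X_t = c + sum_i phi_i X_{t-i} + eps_t, the
one-step-ahead conditional mean is
  E[X_{t+1} | X_t, ...] = c + sum_i phi_i X_{t+1-i}.
Substitute known values:
  E[X_{t+1} | ...] = (0.509) * (-2) + (0.341) * (-6)
                   = -3.0640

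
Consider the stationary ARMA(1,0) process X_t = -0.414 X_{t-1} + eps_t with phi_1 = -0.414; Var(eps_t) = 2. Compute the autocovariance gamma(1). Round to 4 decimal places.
\gamma(1) = -0.9993

Multiply the model equation by X_{t-k} and take expectations. With theta_0 = psi_0 = 1 and psi_j the MA(infinity) weights, this gives
  gamma(k) - sum_i phi_i gamma(k-i) = c_k,
  c_k = sigma^2 * sum_{j=k..q} theta_j psi_{j-k}   (c_k = 0 for k > q),
using gamma(-m) = gamma(m).
Pure AR (q = 0): c_0 = sigma^2 = 2, c_k = 0 for k >= 1.
Equations for k = 0 and k = 1 (AR order 1):
  gamma(0) = phi_1 gamma(1) + c_0
  gamma(1) = phi_1 gamma(0) + c_1
Substituting the second into the first: gamma(0) (1 - phi_1^2) = c_0 + phi_1 c_1, so
  gamma(0) = c_0 / (1 - phi_1^2) = 2 / (1 - (-0.414)^2) = 2 / 0.828604 = 2.413698.
  gamma(1) = phi_1 gamma(0) = (-0.414)(2.413698) = -0.999271.
Therefore gamma(1) = -0.9993 (to 4 decimal places).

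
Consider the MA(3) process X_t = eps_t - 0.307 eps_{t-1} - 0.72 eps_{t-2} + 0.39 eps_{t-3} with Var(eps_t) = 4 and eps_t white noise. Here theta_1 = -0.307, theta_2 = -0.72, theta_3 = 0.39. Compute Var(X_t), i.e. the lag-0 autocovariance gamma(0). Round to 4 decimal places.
\gamma(0) = 7.0590

For an MA(q) process X_t = eps_t + sum_i theta_i eps_{t-i} with
Var(eps_t) = sigma^2, the variance is
  gamma(0) = sigma^2 * (1 + sum_i theta_i^2).
  sum_i theta_i^2 = (-0.307)^2 + (-0.72)^2 + (0.39)^2 = 0.094249 + 0.5184 + 0.1521 = 0.764749.
  gamma(0) = 4 * (1 + 0.764749) = 4 * 1.764749 = 7.058996, which rounds to 7.0590.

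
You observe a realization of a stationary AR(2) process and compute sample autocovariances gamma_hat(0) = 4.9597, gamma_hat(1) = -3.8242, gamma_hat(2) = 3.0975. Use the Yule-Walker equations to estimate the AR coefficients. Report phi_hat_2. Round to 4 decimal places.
\hat\phi_{2} = 0.0740

The Yule-Walker equations for an AR(p) process read, in matrix form,
  Gamma_p phi = r_p,   with   (Gamma_p)_{ij} = gamma(|i - j|),
                       (r_p)_i = gamma(i),   i,j = 1..p.
Substitute the sample gammas (Toeplitz matrix and right-hand side of size 2):
  Gamma_p = [[4.9597, -3.8242], [-3.8242, 4.9597]]
  r_p     = [-3.8242, 3.0975]
Written out:
  4.9597 phi_1 - 3.8242 phi_2 = -3.8242
  -3.8242 phi_1 + 4.9597 phi_2 = 3.0975
Solve by Cramer's rule:
  det = gamma(0)^2 - gamma(1)^2 = (4.9597)^2 - (-3.8242)^2 = 24.59862409 - 14.62450564 = 9.97411845
  phi_hat_1 = [gamma(1) gamma(0) - gamma(1) gamma(2)] / det = [(-3.8242)(4.9597) - (-3.8242)(3.0975)] / 9.97411845 = -7.12142524 / 9.97411845 = -0.714
  phi_hat_2 = [gamma(0) gamma(2) - gamma(1)^2] / det = [(4.9597)(3.0975) - (-3.8242)^2] / 9.97411845 = 0.73816511 / 9.97411845 = 0.074
So phi_hat = [-0.7140, 0.0740].
Therefore phi_hat_2 = 0.0740.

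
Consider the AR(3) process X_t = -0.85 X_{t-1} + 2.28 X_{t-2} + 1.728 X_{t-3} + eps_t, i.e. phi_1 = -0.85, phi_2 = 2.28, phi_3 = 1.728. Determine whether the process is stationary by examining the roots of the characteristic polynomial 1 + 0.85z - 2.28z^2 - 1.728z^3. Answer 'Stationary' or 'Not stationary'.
\text{Not stationary}

The AR(p) characteristic polynomial is P(z) = 1 + 0.85z - 2.28z^2 - 1.728z^3.
Stationarity requires all roots to lie outside the unit circle, i.e. |z| > 1 for every root.
Degree 3: look for a simple real root z0 first, then factor out (1 - z/z0) and solve the remaining quadratic.
Testing z0 = -0.625: P(-0.625) = 1 + (0.85)(-0.625) + (-2.28)(-0.625)^2 + (-1.728)(-0.625)^3
  = 1 + (-0.53125) + (-0.890625) + (0.421875) = 0.  So z_0 = -0.625 is a root, |z_0| = 0.625.
Divide out the factor (1 + 1.6 z) = (1 - z/z0) (since 1/z0 = -1.6):
  P(z) = (1 + 1.6 z)(1 + (-0.75) z + (-1.08) z^2)
  [check: z-coef -0.75 - (-1.6) = 0.85; z^2-coef -1.08 - (-1.6)(-0.75) = -2.28; z^3-coef -(-1.6)(-1.08) = -1.728.]
Remaining roots from the quadratic factor 1 + (-0.75) z + (-1.08) z^2:
  Set 1 + (-0.75) z + (-1.08) z^2 = 0, i.e. a z^2 + b z + c = 0 with a = -1.08, b = -0.75, c = 1.
  Discriminant D = b^2 - 4ac = (-0.75)^2 - 4*(-1.08)*1 = 0.5625 - (-4.32) = 4.8825.
  D >= 0, so the roots are real: z = (-b +/- sqrt(D)) / (2a) = (0.75 +/- 2.209638) / (-2.16).
    z_1 = (0.75 + 2.209638) / (-2.16) = -1.3702,   |z_1| = 1.3702.
    z_2 = (0.75 - 2.209638) / (-2.16) = 0.6758,   |z_2| = 0.6758.
Moduli of all roots: 0.6250, 1.3702, 0.6758.
All moduli strictly greater than 1? No.
Verdict: Not stationary.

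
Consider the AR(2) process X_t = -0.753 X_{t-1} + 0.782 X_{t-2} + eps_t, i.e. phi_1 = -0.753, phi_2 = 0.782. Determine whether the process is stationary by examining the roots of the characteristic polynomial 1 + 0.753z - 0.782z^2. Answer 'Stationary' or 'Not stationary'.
\text{Not stationary}

The AR(p) characteristic polynomial is P(z) = 1 + 0.753z - 0.782z^2.
Stationarity requires all roots to lie outside the unit circle, i.e. |z| > 1 for every root.
Set 1 + (0.753) z + (-0.782) z^2 = 0, i.e. a z^2 + b z + c = 0 with a = -0.782, b = 0.753, c = 1.
Discriminant D = b^2 - 4ac = (0.753)^2 - 4*(-0.782)*1 = 0.567009 - (-3.128) = 3.695009.
D >= 0, so the roots are real: z = (-b +/- sqrt(D)) / (2a) = (-0.753 +/- 1.922241) / (-1.564).
  z_1 = (-0.753 + 1.922241) / (-1.564) = -0.7476,   |z_1| = 0.7476.
  z_2 = (-0.753 - 1.922241) / (-1.564) = 1.7105,   |z_2| = 1.7105.
Moduli of all roots: 0.7476, 1.7105.
All moduli strictly greater than 1? No.
Verdict: Not stationary.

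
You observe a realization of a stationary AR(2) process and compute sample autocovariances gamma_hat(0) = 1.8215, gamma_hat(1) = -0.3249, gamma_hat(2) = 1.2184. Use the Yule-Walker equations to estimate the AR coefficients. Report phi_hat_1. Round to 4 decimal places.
\hat\phi_{1} = -0.0610

The Yule-Walker equations for an AR(p) process read, in matrix form,
  Gamma_p phi = r_p,   with   (Gamma_p)_{ij} = gamma(|i - j|),
                       (r_p)_i = gamma(i),   i,j = 1..p.
Substitute the sample gammas (Toeplitz matrix and right-hand side of size 2):
  Gamma_p = [[1.8215, -0.3249], [-0.3249, 1.8215]]
  r_p     = [-0.3249, 1.2184]
Written out:
  1.8215 phi_1 - 0.3249 phi_2 = -0.3249
  -0.3249 phi_1 + 1.8215 phi_2 = 1.2184
Solve by Cramer's rule:
  det = gamma(0)^2 - gamma(1)^2 = (1.8215)^2 - (-0.3249)^2 = 3.31786225 - 0.10556001 = 3.21230224
  phi_hat_1 = [gamma(1) gamma(0) - gamma(1) gamma(2)] / det = [(-0.3249)(1.8215) - (-0.3249)(1.2184)] / 3.21230224 = -0.19594719 / 3.21230224 = -0.061
  phi_hat_2 = [gamma(0) gamma(2) - gamma(1)^2] / det = [(1.8215)(1.2184) - (-0.3249)^2] / 3.21230224 = 2.11375559 / 3.21230224 = 0.658
So phi_hat = [-0.0610, 0.6580].
Therefore phi_hat_1 = -0.0610.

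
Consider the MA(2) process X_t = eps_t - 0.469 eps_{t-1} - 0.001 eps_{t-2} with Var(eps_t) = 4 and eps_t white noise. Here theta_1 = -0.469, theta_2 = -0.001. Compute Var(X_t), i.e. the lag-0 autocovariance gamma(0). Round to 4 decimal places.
\gamma(0) = 4.8798

For an MA(q) process X_t = eps_t + sum_i theta_i eps_{t-i} with
Var(eps_t) = sigma^2, the variance is
  gamma(0) = sigma^2 * (1 + sum_i theta_i^2).
  sum_i theta_i^2 = (-0.469)^2 + (-0.001)^2 = 0.219961 + 0.000001 = 0.219962.
  gamma(0) = 4 * (1 + 0.219962) = 4 * 1.219962 = 4.879848, which rounds to 4.8798.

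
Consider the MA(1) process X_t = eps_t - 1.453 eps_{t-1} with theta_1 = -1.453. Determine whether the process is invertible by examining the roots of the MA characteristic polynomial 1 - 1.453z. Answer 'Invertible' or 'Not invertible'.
\text{Not invertible}

The MA(q) characteristic polynomial is P(z) = 1 - 1.453z.
Invertibility requires all roots to lie outside the unit circle, i.e. |z| > 1 for every root.
This is linear in z: 1 + (-1.453) z = 0  =>  z = -1/(-1.453) = 0.688231,  |z| = 0.688231.
Moduli of all roots: 0.6882.
All moduli strictly greater than 1? No.
Verdict: Not invertible.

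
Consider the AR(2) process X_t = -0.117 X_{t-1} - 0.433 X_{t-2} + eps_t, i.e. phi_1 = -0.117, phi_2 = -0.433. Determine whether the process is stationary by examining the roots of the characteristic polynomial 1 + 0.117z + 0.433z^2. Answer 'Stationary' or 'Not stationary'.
\text{Stationary}

The AR(p) characteristic polynomial is P(z) = 1 + 0.117z + 0.433z^2.
Stationarity requires all roots to lie outside the unit circle, i.e. |z| > 1 for every root.
Set 1 + (0.117) z + (0.433) z^2 = 0, i.e. a z^2 + b z + c = 0 with a = 0.433, b = 0.117, c = 1.
Discriminant D = b^2 - 4ac = (0.117)^2 - 4*(0.433)*1 = 0.013689 - (1.732) = -1.718311.
D < 0, so the roots are the complex-conjugate pair z = (-b +/- i sqrt(-D)) / (2a) = -0.1351 +/- 1.5137i.
For a conjugate pair |z|^2 = z * conj(z) = (product of roots) = c/a = 1/(0.433) = 2.309469, so |z| = sqrt(2.309469) = 1.5197 for both roots.
Moduli of all roots: 1.5197, 1.5197.
All moduli strictly greater than 1? Yes.
Verdict: Stationary.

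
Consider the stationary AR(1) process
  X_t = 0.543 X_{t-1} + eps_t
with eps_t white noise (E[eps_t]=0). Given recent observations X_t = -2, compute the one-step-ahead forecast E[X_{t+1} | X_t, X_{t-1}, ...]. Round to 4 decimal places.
E[X_{t+1} \mid \mathcal F_t] = -1.0860

For an AR(p) model X_t = c + sum_i phi_i X_{t-i} + eps_t, the
one-step-ahead conditional mean is
  E[X_{t+1} | X_t, ...] = c + sum_i phi_i X_{t+1-i}.
Substitute known values:
  E[X_{t+1} | ...] = (0.543) * (-2)
                   = -1.0860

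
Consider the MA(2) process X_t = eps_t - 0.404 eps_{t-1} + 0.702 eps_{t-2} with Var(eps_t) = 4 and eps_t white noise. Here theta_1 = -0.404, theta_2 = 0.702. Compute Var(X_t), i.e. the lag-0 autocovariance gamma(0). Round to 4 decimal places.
\gamma(0) = 6.6241

For an MA(q) process X_t = eps_t + sum_i theta_i eps_{t-i} with
Var(eps_t) = sigma^2, the variance is
  gamma(0) = sigma^2 * (1 + sum_i theta_i^2).
  sum_i theta_i^2 = (-0.404)^2 + (0.702)^2 = 0.163216 + 0.492804 = 0.65602.
  gamma(0) = 4 * (1 + 0.65602) = 4 * 1.65602 = 6.62408, which rounds to 6.6241.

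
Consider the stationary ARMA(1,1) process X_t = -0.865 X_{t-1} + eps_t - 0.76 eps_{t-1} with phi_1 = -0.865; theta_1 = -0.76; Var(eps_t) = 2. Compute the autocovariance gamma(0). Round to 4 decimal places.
\gamma(0) = 22.9761

Multiply the model equation by X_{t-k} and take expectations. With theta_0 = psi_0 = 1 and psi_j the MA(infinity) weights, this gives
  gamma(k) - sum_i phi_i gamma(k-i) = c_k,
  c_k = sigma^2 * sum_{j=k..q} theta_j psi_{j-k}   (c_k = 0 for k > q),
using gamma(-m) = gamma(m).
psi-weights needed (psi_j = theta_j + sum_i phi_i psi_{j-i}):
  psi_1 = theta_1 + phi_1 = -0.76 + (-0.865) = -1.625
Right-hand sides:
  c_0 = sigma^2 (1 + theta_1 psi_1) = 2 * (1 + (-0.76)(-1.625)) = 2 * 2.235 = 4.47
  c_1 = sigma^2 theta_1 = 2 * (-0.76) = -1.52
  c_2 = 0
Equations for k = 0 and k = 1 (AR order 1):
  gamma(0) = phi_1 gamma(1) + c_0
  gamma(1) = phi_1 gamma(0) + c_1
Substituting the second into the first: gamma(0) (1 - phi_1^2) = c_0 + phi_1 c_1, so
  gamma(0) = (c_0 + phi_1 c_1) / (1 - phi_1^2) = (4.47 + (-0.865)(-1.52)) / (1 - (-0.865)^2) = 5.7848 / 0.251775 = 22.97607.
Therefore gamma(0) = 22.9761 (to 4 decimal places).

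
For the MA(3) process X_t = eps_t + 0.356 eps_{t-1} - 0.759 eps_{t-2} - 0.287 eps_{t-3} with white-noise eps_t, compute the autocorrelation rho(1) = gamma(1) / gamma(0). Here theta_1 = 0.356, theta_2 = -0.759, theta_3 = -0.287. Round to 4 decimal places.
\rho(1) = 0.1701

For an MA(q) process with theta_0 = 1, the autocovariance is
  gamma(k) = sigma^2 * sum_{i=0..q-k} theta_i * theta_{i+k},
and rho(k) = gamma(k) / gamma(0). Sigma^2 cancels.
  numerator   = (1)*(0.356) + (0.356)*(-0.759) + (-0.759)*(-0.287) = 0.303629.
  denominator = (1)^2 + (0.356)^2 + (-0.759)^2 + (-0.287)^2 = 1.785186.
  rho(1) = 0.303629 / 1.785186 = 0.1701.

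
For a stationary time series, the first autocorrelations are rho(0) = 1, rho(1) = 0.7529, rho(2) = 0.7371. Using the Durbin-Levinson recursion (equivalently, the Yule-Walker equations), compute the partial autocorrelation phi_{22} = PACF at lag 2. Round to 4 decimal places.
\phi_{22} = 0.3930

The PACF at lag k is phi_{kk}, the last component of the solution
to the Yule-Walker system G_k phi = r_k where
  (G_k)_{ij} = rho(|i - j|), (r_k)_i = rho(i), i,j = 1..k.
Equivalently, Durbin-Levinson gives phi_{kk} iteratively:
  phi_{11} = rho(1)
  phi_{kk} = [rho(k) - sum_{j=1..k-1} phi_{k-1,j} rho(k-j)]
            / [1 - sum_{j=1..k-1} phi_{k-1,j} rho(j)],
  phi_{k,j} = phi_{k-1,j} - phi_{kk} phi_{k-1,k-j},  j = 1..k-1.
Step k = 1:
  phi_11 = rho(1) = 0.7529.
Step k = 2:
  phi_22 = [rho(2) - phi_11 rho(1)] / [1 - phi_11 rho(1)] = [0.7371 - (0.7529)(0.7529)] / [1 - (0.7529)(0.7529)]
         = 0.17024159 / 0.43314159 = 0.393.
Therefore phi_{22} = 0.3930.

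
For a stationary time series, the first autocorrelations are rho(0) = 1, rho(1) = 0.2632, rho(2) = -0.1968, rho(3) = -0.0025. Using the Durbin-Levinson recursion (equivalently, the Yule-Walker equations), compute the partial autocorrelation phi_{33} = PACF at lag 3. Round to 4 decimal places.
\phi_{33} = 0.1630

The PACF at lag k is phi_{kk}, the last component of the solution
to the Yule-Walker system G_k phi = r_k where
  (G_k)_{ij} = rho(|i - j|), (r_k)_i = rho(i), i,j = 1..k.
Equivalently, Durbin-Levinson gives phi_{kk} iteratively:
  phi_{11} = rho(1)
  phi_{kk} = [rho(k) - sum_{j=1..k-1} phi_{k-1,j} rho(k-j)]
            / [1 - sum_{j=1..k-1} phi_{k-1,j} rho(j)],
  phi_{k,j} = phi_{k-1,j} - phi_{kk} phi_{k-1,k-j},  j = 1..k-1.
Step k = 1:
  phi_11 = rho(1) = 0.2632.
Step k = 2:
  phi_22 = [rho(2) - phi_11 rho(1)] / [1 - phi_11 rho(1)] = [-0.1968 - (0.2632)(0.2632)] / [1 - (0.2632)(0.2632)]
         = -0.26607424 / 0.93072576 = -0.285878.
  Update: phi_21 = phi_11 - phi_22 phi_11 = 0.2632 - (-0.285878)(0.2632) = 0.338443.
Step k = 3:
  phi_33 = [rho(3) - phi_21 rho(2) - phi_22 rho(1)] / [1 - phi_21 rho(1) - phi_22 rho(2)]
    numerator   = -0.0025 - (0.338443)(-0.1968) - (-0.285878)(0.2632) = 0.13934876
    denominator = 1 - (0.338443)(0.2632) - (-0.285878)(-0.1968) = 0.85466093
  phi_33 = 0.13934876 / 0.85466093 = 0.163.
Therefore phi_{33} = 0.1630.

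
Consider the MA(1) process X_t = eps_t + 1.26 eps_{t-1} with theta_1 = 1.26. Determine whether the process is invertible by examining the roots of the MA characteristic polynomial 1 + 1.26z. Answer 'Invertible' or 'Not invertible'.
\text{Not invertible}

The MA(q) characteristic polynomial is P(z) = 1 + 1.26z.
Invertibility requires all roots to lie outside the unit circle, i.e. |z| > 1 for every root.
This is linear in z: 1 + (1.26) z = 0  =>  z = -1/(1.26) = -0.793651,  |z| = 0.793651.
Moduli of all roots: 0.7937.
All moduli strictly greater than 1? No.
Verdict: Not invertible.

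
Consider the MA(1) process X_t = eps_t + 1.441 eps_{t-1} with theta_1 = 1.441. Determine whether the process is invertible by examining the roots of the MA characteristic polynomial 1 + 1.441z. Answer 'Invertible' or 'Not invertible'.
\text{Not invertible}

The MA(q) characteristic polynomial is P(z) = 1 + 1.441z.
Invertibility requires all roots to lie outside the unit circle, i.e. |z| > 1 for every root.
This is linear in z: 1 + (1.441) z = 0  =>  z = -1/(1.441) = -0.693963,  |z| = 0.693963.
Moduli of all roots: 0.6940.
All moduli strictly greater than 1? No.
Verdict: Not invertible.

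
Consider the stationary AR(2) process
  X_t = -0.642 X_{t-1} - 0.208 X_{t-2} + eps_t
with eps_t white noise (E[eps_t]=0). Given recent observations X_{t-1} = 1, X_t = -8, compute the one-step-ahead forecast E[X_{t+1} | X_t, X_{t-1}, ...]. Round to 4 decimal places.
E[X_{t+1} \mid \mathcal F_t] = 4.9280

For an AR(p) model X_t = c + sum_i phi_i X_{t-i} + eps_t, the
one-step-ahead conditional mean is
  E[X_{t+1} | X_t, ...] = c + sum_i phi_i X_{t+1-i}.
Substitute known values:
  E[X_{t+1} | ...] = (-0.642) * (-8) + (-0.208) * (1)
                   = 4.9280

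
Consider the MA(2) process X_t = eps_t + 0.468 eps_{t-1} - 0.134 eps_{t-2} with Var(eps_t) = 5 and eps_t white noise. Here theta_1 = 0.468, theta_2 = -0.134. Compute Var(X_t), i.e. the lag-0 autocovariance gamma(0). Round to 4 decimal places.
\gamma(0) = 6.1849

For an MA(q) process X_t = eps_t + sum_i theta_i eps_{t-i} with
Var(eps_t) = sigma^2, the variance is
  gamma(0) = sigma^2 * (1 + sum_i theta_i^2).
  sum_i theta_i^2 = (0.468)^2 + (-0.134)^2 = 0.219024 + 0.017956 = 0.23698.
  gamma(0) = 5 * (1 + 0.23698) = 5 * 1.23698 = 6.1849.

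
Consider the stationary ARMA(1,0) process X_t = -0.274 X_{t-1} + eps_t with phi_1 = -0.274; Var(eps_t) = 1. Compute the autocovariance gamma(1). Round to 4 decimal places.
\gamma(1) = -0.2962

Multiply the model equation by X_{t-k} and take expectations. With theta_0 = psi_0 = 1 and psi_j the MA(infinity) weights, this gives
  gamma(k) - sum_i phi_i gamma(k-i) = c_k,
  c_k = sigma^2 * sum_{j=k..q} theta_j psi_{j-k}   (c_k = 0 for k > q),
using gamma(-m) = gamma(m).
Pure AR (q = 0): c_0 = sigma^2 = 1, c_k = 0 for k >= 1.
Equations for k = 0 and k = 1 (AR order 1):
  gamma(0) = phi_1 gamma(1) + c_0
  gamma(1) = phi_1 gamma(0) + c_1
Substituting the second into the first: gamma(0) (1 - phi_1^2) = c_0 + phi_1 c_1, so
  gamma(0) = c_0 / (1 - phi_1^2) = 1 / (1 - (-0.274)^2) = 1 / 0.924924 = 1.08117.
  gamma(1) = phi_1 gamma(0) = (-0.274)(1.08117) = -0.296241.
Therefore gamma(1) = -0.2962 (to 4 decimal places).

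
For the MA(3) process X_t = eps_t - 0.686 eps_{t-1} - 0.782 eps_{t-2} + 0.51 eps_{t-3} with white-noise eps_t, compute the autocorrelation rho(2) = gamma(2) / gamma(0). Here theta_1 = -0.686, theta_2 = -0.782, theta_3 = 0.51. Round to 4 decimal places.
\rho(2) = -0.4832

For an MA(q) process with theta_0 = 1, the autocovariance is
  gamma(k) = sigma^2 * sum_{i=0..q-k} theta_i * theta_{i+k},
and rho(k) = gamma(k) / gamma(0). Sigma^2 cancels.
  numerator   = (1)*(-0.782) + (-0.686)*(0.51) = -1.13186.
  denominator = (1)^2 + (-0.686)^2 + (-0.782)^2 + (0.51)^2 = 2.34222.
  rho(2) = -1.13186 / 2.34222 = -0.4832.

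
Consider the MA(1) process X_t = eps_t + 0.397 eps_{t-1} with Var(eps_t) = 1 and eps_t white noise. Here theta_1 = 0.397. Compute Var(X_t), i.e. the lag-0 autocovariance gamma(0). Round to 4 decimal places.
\gamma(0) = 1.1576

For an MA(q) process X_t = eps_t + sum_i theta_i eps_{t-i} with
Var(eps_t) = sigma^2, the variance is
  gamma(0) = sigma^2 * (1 + sum_i theta_i^2).
  sum_i theta_i^2 = (0.397)^2 = 0.157609.
  gamma(0) = 1 * (1 + 0.157609) = 1 * 1.157609 = 1.157609, which rounds to 1.1576.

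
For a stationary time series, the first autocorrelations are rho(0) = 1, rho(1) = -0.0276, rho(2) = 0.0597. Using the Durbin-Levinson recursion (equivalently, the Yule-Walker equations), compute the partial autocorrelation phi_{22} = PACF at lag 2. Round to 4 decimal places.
\phi_{22} = 0.0590

The PACF at lag k is phi_{kk}, the last component of the solution
to the Yule-Walker system G_k phi = r_k where
  (G_k)_{ij} = rho(|i - j|), (r_k)_i = rho(i), i,j = 1..k.
Equivalently, Durbin-Levinson gives phi_{kk} iteratively:
  phi_{11} = rho(1)
  phi_{kk} = [rho(k) - sum_{j=1..k-1} phi_{k-1,j} rho(k-j)]
            / [1 - sum_{j=1..k-1} phi_{k-1,j} rho(j)],
  phi_{k,j} = phi_{k-1,j} - phi_{kk} phi_{k-1,k-j},  j = 1..k-1.
Step k = 1:
  phi_11 = rho(1) = -0.0276.
Step k = 2:
  phi_22 = [rho(2) - phi_11 rho(1)] / [1 - phi_11 rho(1)] = [0.0597 - (-0.0276)(-0.0276)] / [1 - (-0.0276)(-0.0276)]
         = 0.05893824 / 0.99923824 = 0.059.
Therefore phi_{22} = 0.0590.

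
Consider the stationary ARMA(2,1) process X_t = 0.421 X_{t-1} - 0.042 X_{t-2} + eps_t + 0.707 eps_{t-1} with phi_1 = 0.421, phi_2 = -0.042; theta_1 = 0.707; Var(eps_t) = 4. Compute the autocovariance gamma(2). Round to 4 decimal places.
\gamma(2) = 2.4131

Multiply the model equation by X_{t-k} and take expectations. With theta_0 = psi_0 = 1 and psi_j the MA(infinity) weights, this gives
  gamma(k) - sum_i phi_i gamma(k-i) = c_k,
  c_k = sigma^2 * sum_{j=k..q} theta_j psi_{j-k}   (c_k = 0 for k > q),
using gamma(-m) = gamma(m).
psi-weights needed (psi_j = theta_j + sum_i phi_i psi_{j-i}):
  psi_1 = theta_1 + phi_1 = 0.707 + (0.421) = 1.128
Right-hand sides:
  c_0 = sigma^2 (1 + theta_1 psi_1) = 4 * (1 + (0.707)(1.128)) = 4 * 1.797496 = 7.189984
  c_1 = sigma^2 theta_1 = 4 * (0.707) = 2.828
  c_2 = 0
Equations for k = 0, 1, 2 (AR order 2, c_2 = 0):
  (E0) gamma(0) = phi_1 gamma(1) + phi_2 gamma(2) + c_0
  (E1) gamma(1) = phi_1 gamma(0) + phi_2 gamma(1) + c_1
  (E2) gamma(2) = phi_1 gamma(1) + phi_2 gamma(0)
From (E1): gamma(1) = A gamma(0) + B with
  A = phi_1 / (1 - phi_2) = 0.421 / 1.042 = 0.404031,   B = c_1 / (1 - phi_2) = 2.828 / 1.042 = 2.714012.
Insert (E2) into (E0): gamma(0) (1 - phi_2^2) = phi_1 (1 + phi_2) gamma(1) + c_0.
  phi_1 (1 + phi_2) = (0.421)(0.958) = 0.403318,   1 - phi_2^2 = 0.998236.
Replace gamma(1) by A gamma(0) + B and collect gamma(0):
  gamma(0) [0.998236 - (0.403318)(0.404031)] = (0.403318)(2.714012) + 7.189984
  gamma(0) * 0.835283 = 8.284594
  gamma(0) = 8.284594 / 0.835283 = 9.918306.
  gamma(1) = A gamma(0) + B = (0.404031)(9.918306) + (2.714012) = 6.721312.
  gamma(2) = phi_1 gamma(1) + phi_2 gamma(0) = (0.421)(6.721312) + (-0.042)(9.918306) = 2.413103.
Therefore gamma(2) = 2.4131 (to 4 decimal places).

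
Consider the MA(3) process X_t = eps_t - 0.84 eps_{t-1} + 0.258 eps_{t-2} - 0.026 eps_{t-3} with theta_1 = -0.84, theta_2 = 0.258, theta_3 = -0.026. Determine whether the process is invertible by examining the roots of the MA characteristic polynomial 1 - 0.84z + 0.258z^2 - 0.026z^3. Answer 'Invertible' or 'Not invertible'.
\text{Invertible}

The MA(q) characteristic polynomial is P(z) = 1 - 0.84z + 0.258z^2 - 0.026z^3.
Invertibility requires all roots to lie outside the unit circle, i.e. |z| > 1 for every root.
Degree 3: look for a simple real root z0 first, then factor out (1 - z/z0) and solve the remaining quadratic.
Testing z0 = 5: P(5) = 1 + (-0.84)(5) + (0.258)(5)^2 + (-0.026)(5)^3
  = 1 + (-4.2) + (6.45) + (-3.25) = 0.  So z_0 = 5 is a root, |z_0| = 5.
Divide out the factor (1 - 0.2 z) = (1 - z/z0) (since 1/z0 = 0.2):
  P(z) = (1 - 0.2 z)(1 + (-0.64) z + (0.13) z^2)
  [check: z-coef -0.64 - (0.2) = -0.84; z^2-coef 0.13 - (0.2)(-0.64) = 0.258; z^3-coef -(0.2)(0.13) = -0.026.]
Remaining roots from the quadratic factor 1 + (-0.64) z + (0.13) z^2:
  Set 1 + (-0.64) z + (0.13) z^2 = 0, i.e. a z^2 + b z + c = 0 with a = 0.13, b = -0.64, c = 1.
  Discriminant D = b^2 - 4ac = (-0.64)^2 - 4*(0.13)*1 = 0.4096 - (0.52) = -0.1104.
  D < 0, so the roots are the complex-conjugate pair z = (-b +/- i sqrt(-D)) / (2a) = 2.4615 +/- 1.2779i.
  For a conjugate pair |z|^2 = z * conj(z) = (product of roots) = c/a = 1/(0.13) = 7.692308, so |z| = sqrt(7.692308) = 2.7735 for both roots.
Moduli of all roots: 5.0000, 2.7735, 2.7735.
All moduli strictly greater than 1? Yes.
Verdict: Invertible.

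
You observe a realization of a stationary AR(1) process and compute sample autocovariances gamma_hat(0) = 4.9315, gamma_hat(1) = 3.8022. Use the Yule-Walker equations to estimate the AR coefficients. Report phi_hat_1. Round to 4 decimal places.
\hat\phi_{1} = 0.7710

The Yule-Walker equations for an AR(p) process read, in matrix form,
  Gamma_p phi = r_p,   with   (Gamma_p)_{ij} = gamma(|i - j|),
                       (r_p)_i = gamma(i),   i,j = 1..p.
Substitute the sample gammas (Toeplitz matrix and right-hand side of size 1):
  Gamma_p = [[4.9315]]
  r_p     = [3.8022]
With p = 1 this is the single equation gamma(0) phi_1 = gamma(1):
  phi_hat_1 = gamma(1) / gamma(0) = 3.8022 / 4.9315 = 0.7710.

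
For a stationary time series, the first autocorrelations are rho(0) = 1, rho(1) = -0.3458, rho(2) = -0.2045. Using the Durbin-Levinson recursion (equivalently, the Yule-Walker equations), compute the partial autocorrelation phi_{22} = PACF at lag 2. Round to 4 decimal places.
\phi_{22} = -0.3681

The PACF at lag k is phi_{kk}, the last component of the solution
to the Yule-Walker system G_k phi = r_k where
  (G_k)_{ij} = rho(|i - j|), (r_k)_i = rho(i), i,j = 1..k.
Equivalently, Durbin-Levinson gives phi_{kk} iteratively:
  phi_{11} = rho(1)
  phi_{kk} = [rho(k) - sum_{j=1..k-1} phi_{k-1,j} rho(k-j)]
            / [1 - sum_{j=1..k-1} phi_{k-1,j} rho(j)],
  phi_{k,j} = phi_{k-1,j} - phi_{kk} phi_{k-1,k-j},  j = 1..k-1.
Step k = 1:
  phi_11 = rho(1) = -0.3458.
Step k = 2:
  phi_22 = [rho(2) - phi_11 rho(1)] / [1 - phi_11 rho(1)] = [-0.2045 - (-0.3458)(-0.3458)] / [1 - (-0.3458)(-0.3458)]
         = -0.32407764 / 0.88042236 = -0.3681.
Therefore phi_{22} = -0.3681.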